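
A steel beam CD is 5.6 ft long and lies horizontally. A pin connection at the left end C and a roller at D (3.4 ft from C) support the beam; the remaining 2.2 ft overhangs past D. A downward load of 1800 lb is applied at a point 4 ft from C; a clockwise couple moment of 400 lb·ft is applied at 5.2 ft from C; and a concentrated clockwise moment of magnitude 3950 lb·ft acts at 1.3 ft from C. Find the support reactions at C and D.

ΣM about C: D_y·3.4 − 1800·4 − 400 − 3950 = 0 → D_y = 11550/3.4 = 3397.06 ≈ 3397 lb.
ΣF_y = 0: C_y + 3397.06 − 1800 = 0 → C_y = -1597 lb.
ΣF_x = 0: no horizontal applied forces, so C_x = 0.

C_x = 0, C_y = -1597 lb, D_y = 3397 lb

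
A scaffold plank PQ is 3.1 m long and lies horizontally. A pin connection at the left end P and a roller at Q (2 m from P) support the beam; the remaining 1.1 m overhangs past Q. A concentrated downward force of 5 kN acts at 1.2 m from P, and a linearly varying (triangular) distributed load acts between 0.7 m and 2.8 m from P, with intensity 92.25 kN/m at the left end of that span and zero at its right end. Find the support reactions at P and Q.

Resultant of the triangular load: ½ × 92.25 × 2.1 = 96.8625 kN, acting at 1.4 m from P (one-third of the span from the peak).
ΣM about P: Q_y·2 − 5·1.2 − (½·92.25·2.1)·1.4 = 0 → Q_y = 141.6075/2 = 70.8037 ≈ 70.80 kN.
ΣF_y = 0: P_y + 70.8037 − 5 − ½·92.25·2.1 = 0 → P_y = 31.06 kN.
ΣF_x = 0: no horizontal applied forces, so P_x = 0.

P_x = 0, P_y = 31.06 kN, Q_y = 70.80 kN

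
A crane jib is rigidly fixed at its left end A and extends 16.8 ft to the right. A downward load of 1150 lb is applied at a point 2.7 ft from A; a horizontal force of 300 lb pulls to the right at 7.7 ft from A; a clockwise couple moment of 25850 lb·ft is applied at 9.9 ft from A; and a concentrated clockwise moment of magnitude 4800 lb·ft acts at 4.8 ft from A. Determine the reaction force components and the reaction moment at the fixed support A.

ΣF_x = 0: A_x + 300 = 0 → A_x = -300.0 lb.
ΣF_y = 0: A_y − 1150 = 0 → A_y = 1150 lb.
ΣM about A: M_A − 1150·2.7 − 25850 − 4800 = 0 → M_A = 33760 lb·ft.

A_x = -300.0 lb, A_y = 1150 lb, M_A = 33760 lb·ft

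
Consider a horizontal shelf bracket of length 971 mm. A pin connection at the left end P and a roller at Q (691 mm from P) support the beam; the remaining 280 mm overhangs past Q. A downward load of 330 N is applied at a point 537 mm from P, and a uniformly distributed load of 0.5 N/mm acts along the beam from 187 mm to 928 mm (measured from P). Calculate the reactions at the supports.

P_x = 0, P_y = 145.1 N, Q_y = 555.4 N

Resultant of the distributed load: 0.5 × 741 = 370.5 N at 557.5 mm from P.
Taking moments about P: Q_y·691 − 330·537 − (0.5·741)·557.5 = 0 → Q_y = 383763.75/691 = 555.374 ≈ 555.4 N.
ΣF_y = 0: P_y + 555.374 − 330 − 0.5·741 = 0 → P_y = 145.1 N.
ΣF_x = 0: no horizontal applied forces, so P_x = 0.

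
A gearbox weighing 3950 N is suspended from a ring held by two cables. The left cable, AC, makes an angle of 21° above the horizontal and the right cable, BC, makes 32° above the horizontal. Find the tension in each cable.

T_AC = 4194 N, T_BC = 4617 N

ΣF_x = 0: −T_AC·cos21° + T_BC·cos32° = 0 → T_BC = 1.10086·T_AC.
ΣF_y = 0: T_AC·sin21° + T_BC·sin32° = 3950.
Substitute: T_AC·(0.358368 + 1.10086·0.529919) = 3950 → T_AC = 4194.39 ≈ 4194 N.
Then T_BC = 1.10086 × 4194.39 = 4617 N.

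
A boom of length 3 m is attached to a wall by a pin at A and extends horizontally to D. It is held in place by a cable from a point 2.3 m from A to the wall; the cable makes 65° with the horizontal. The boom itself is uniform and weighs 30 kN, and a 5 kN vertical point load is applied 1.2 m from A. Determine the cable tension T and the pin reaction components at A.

ΣM about A: T·sin65°·2.3 − 30·1.5 − 5·1.2 = 0 → T = 51/(2.3·0.906308) = 24.4662 ≈ 24.47 kN.
ΣF_x = 0: A_x − T·cos65° = 0 → A_x = 24.4662 × 0.422618 = 10.34 kN.
ΣF_y = 0: A_y + T·sin65° − 30 − 5 = 0 → A_y = 35 − 24.4662 × 0.906308 = 12.83 kN.

T = 24.47 kN, A_x = 10.34 kN, A_y = 12.83 kN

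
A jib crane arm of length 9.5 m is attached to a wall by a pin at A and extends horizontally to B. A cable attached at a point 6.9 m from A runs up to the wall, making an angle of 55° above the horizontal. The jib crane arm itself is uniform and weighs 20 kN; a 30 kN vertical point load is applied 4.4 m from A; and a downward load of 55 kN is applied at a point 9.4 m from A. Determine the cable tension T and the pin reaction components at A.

ΣM about A: T·sin55°·6.9 − 20·4.75 − 30·4.4 − 55·9.4 = 0 → T = 744/(6.9·0.819152) = 131.631 ≈ 131.6 kN.
ΣF_x = 0: A_x − T·cos55° = 0 → A_x = 131.631 × 0.573576 = 75.50 kN.
ΣF_y = 0: A_y + T·sin55° − 20 − 30 − 55 = 0 → A_y = 105 − 131.631 × 0.819152 = -2.826 kN.

T = 131.6 kN, A_x = 75.50 kN, A_y = -2.826 kN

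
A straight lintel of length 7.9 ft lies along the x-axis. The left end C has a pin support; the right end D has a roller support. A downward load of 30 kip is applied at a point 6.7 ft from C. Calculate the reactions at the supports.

ΣM about C: D_y·7.9 − 30·6.7 = 0 → D_y = 201/7.9 = 25.443 ≈ 25.44 kip.
ΣF_y = 0: C_y + 25.443 − 30 = 0 → C_y = 4.557 kip.
ΣF_x = 0: no horizontal applied forces, so C_x = 0.

C_x = 0, C_y = 4.557 kip, D_y = 25.44 kip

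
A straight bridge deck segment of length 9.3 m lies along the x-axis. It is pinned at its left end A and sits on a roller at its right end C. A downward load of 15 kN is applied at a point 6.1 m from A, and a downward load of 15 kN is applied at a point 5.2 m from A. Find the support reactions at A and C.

ΣM about A: C_y·9.3 − 15·6.1 − 15·5.2 = 0 → C_y = 169.5/9.3 = 18.2258 ≈ 18.23 kN.
ΣF_y = 0: A_y + 18.2258 − 15 − 15 = 0 → A_y = 11.77 kN.
ΣF_x = 0: no horizontal applied forces, so A_x = 0.

A_x = 0, A_y = 11.77 kN, C_y = 18.23 kN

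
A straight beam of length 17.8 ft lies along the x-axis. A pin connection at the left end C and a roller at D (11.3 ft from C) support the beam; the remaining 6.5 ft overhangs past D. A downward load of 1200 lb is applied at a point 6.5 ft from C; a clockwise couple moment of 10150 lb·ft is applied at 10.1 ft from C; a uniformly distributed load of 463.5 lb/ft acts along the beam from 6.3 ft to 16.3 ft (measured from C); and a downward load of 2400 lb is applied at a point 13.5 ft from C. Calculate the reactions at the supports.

C_x = 0, C_y = -855.8 lb, D_y = 9091 lb

Resultant of the distributed load: 463.5 × 10 = 4635 lb at 11.3 ft from C.
Taking moments about C: D_y·11.3 − 1200·6.5 − 10150 − (463.5·10)·11.3 − 2400·13.5 = 0 → D_y = 102725.5/11.3 = 9090.75 ≈ 9091 lb.
ΣF_y = 0: C_y + 9090.75 − 1200 − 463.5·10 − 2400 = 0 → C_y = -855.8 lb.
ΣF_x = 0: no horizontal applied forces, so C_x = 0.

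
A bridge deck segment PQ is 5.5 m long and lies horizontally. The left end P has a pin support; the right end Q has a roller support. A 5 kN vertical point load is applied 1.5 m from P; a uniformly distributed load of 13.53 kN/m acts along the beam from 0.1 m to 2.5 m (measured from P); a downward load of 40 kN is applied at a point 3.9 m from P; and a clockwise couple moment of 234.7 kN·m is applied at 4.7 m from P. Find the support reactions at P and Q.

Resultant of the distributed load: 13.53 × 2.4 = 32.472 kN at 1.3 m from P.
ΣM about P: Q_y·5.5 − 5·1.5 − (13.53·2.4)·1.3 − 40·3.9 − 234.7 = 0 → Q_y = 440.4136/5.5 = 80.0752 ≈ 80.08 kN.
ΣF_y = 0: P_y + 80.0752 − 5 − 13.53·2.4 − 40 = 0 → P_y = -2.603 kN.
ΣF_x = 0: no horizontal applied forces, so P_x = 0.

P_x = 0, P_y = -2.603 kN, Q_y = 80.08 kN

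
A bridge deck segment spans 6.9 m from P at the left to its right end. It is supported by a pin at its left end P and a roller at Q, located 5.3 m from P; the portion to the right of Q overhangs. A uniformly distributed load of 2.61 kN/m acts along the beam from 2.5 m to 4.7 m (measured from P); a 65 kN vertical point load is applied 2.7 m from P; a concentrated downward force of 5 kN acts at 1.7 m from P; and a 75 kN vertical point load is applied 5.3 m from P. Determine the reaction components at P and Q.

P_x = 0, P_y = 37.12 kN, Q_y = 113.6 kN

Resultant of the distributed load: 2.61 × 2.2 = 5.742 kN at 3.6 m from P.
ΣM about P: Q_y·5.3 − (2.61·2.2)·3.6 − 65·2.7 − 5·1.7 − 75·5.3 = 0 → Q_y = 602.1712/5.3 = 113.617 ≈ 113.6 kN.
ΣF_y = 0: P_y + 113.617 − 2.61·2.2 − 65 − 5 − 75 = 0 → P_y = 37.12 kN.
ΣF_x = 0: no horizontal applied forces, so P_x = 0.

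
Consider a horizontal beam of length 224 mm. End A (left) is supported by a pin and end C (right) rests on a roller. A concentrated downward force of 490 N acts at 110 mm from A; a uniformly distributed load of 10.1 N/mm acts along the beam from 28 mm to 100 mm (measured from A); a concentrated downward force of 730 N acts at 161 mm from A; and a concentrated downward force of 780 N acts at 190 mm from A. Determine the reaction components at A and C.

Resultant of the distributed load: 10.1 × 72 = 727.2 N at 64 mm from A.
Moments about A: C_y·224 − 490·110 − (10.1·72)·64 − 730·161 − 780·190 = 0 → C_y = 366170.8/224 = 1634.69 ≈ 1635 N.
ΣF_y = 0: A_y + 1634.69 − 490 − 10.1·72 − 730 − 780 = 0 → A_y = 1093 N.
ΣF_x = 0: no horizontal applied forces, so A_x = 0.

A_x = 0, A_y = 1093 N, C_y = 1635 N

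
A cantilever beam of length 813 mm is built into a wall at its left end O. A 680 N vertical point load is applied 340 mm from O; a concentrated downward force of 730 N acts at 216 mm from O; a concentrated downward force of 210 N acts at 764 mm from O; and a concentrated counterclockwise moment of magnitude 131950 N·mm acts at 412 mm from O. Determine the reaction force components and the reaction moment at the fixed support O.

ΣF_x = 0: O_x = 0.
ΣF_y = 0: O_y − 680 − 730 − 210 = 0 → O_y = 1620 N.
ΣM about O: M_O − 680·340 − 730·216 − 210·764 + 131950 = 0 → M_O = 417400 N·mm.

O_x = 0, O_y = 1620 N, M_O = 417400 N·mm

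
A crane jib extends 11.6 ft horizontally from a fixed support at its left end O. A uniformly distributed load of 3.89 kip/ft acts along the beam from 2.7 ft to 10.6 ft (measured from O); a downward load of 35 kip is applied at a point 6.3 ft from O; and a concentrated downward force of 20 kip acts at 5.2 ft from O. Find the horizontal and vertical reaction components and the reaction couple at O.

Resultant of the distributed load: 3.89 × 7.9 = 30.731 kip at 6.65 ft from O.
ΣF_x = 0: O_x = 0.
ΣF_y = 0: O_y − 3.89·7.9 − 35 − 20 = 0 → O_y = 85.73 kip.
ΣM about O: M_O − (3.89·7.9)·6.65 − 35·6.3 − 20·5.2 = 0 → M_O = 528.9 kip·ft.

O_x = 0, O_y = 85.73 kip, M_O = 528.9 kip·ft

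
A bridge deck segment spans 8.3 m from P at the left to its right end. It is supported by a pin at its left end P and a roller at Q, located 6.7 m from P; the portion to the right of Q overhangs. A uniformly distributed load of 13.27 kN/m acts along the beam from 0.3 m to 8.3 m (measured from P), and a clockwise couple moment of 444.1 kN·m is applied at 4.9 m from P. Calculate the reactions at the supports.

P_x = 0, P_y = -28.26 kN, Q_y = 134.4 kN

Resultant of the distributed load: 13.27 × 8 = 106.16 kN at 4.3 m from P.
Moments about P: Q_y·6.7 − (13.27·8)·4.3 − 444.1 = 0 → Q_y = 900.588/6.7 = 134.416 ≈ 134.4 kN.
ΣF_y = 0: P_y + 134.416 − 13.27·8 = 0 → P_y = -28.26 kN.
ΣF_x = 0: no horizontal applied forces, so P_x = 0.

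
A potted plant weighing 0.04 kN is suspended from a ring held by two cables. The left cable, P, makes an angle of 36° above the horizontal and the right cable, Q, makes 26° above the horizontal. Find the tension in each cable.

ΣF_x = 0: −T_P·cos36° + T_Q·cos26° = 0 → T_Q = 0.900114·T_P.
ΣF_y = 0: T_P·sin36° + T_Q·sin26° = 0.04.
Substitute: T_P·(0.587785 + 0.900114·0.438371) = 0.04 → T_P = 0.0407179 ≈ 0.04072 kN.
Then T_Q = 0.900114 × 0.0407179 = 0.03665 kN.

T_P = 0.04072 kN, T_Q = 0.03665 kN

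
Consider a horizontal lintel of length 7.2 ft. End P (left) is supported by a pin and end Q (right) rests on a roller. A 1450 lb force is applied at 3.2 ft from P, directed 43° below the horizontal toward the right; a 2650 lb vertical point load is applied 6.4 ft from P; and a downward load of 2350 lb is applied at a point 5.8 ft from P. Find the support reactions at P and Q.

P_x = -1060 lb, P_y = 1301 lb, Q_y = 4688 lb

Taking moments about P: Q_y·7.2 − 1450·sin43°·3.2 − 2650·6.4 − 2350·5.8 = 0 → Q_y = 33754.5/7.2 = 4688.12 ≈ 4688 lb.
ΣF_y = 0: P_y + 4688.12 − 1450·sin43° − 2650 − 2350 = 0 → P_y = 1301 lb.
ΣF_x = 0: P_x + 1450·cos43° = 0 → P_x = -1060 lb.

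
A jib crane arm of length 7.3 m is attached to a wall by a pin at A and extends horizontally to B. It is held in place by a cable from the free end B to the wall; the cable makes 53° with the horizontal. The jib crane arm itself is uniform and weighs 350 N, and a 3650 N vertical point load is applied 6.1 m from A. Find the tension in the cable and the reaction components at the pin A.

ΣM about A: T·sin53°·7.3 − 350·3.65 − 3650·6.1 = 0 → T = 23542.5/(7.3·0.798636) = 4038.14 ≈ 4038 N.
ΣF_x = 0: A_x − T·cos53° = 0 → A_x = 4038.14 × 0.601815 = 2430 N.
ΣF_y = 0: A_y + T·sin53° − 350 − 3650 = 0 → A_y = 4000 − 4038.14 × 0.798636 = 775.0 N.

T = 4038 N, A_x = 2430 N, A_y = 775.0 N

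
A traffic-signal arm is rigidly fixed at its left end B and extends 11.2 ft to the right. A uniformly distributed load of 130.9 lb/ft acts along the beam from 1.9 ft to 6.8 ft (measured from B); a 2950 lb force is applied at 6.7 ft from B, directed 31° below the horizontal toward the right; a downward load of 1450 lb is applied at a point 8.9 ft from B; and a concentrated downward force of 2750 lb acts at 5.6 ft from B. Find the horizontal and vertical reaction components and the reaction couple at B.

B_x = -2529 lb, B_y = 6361 lb, M_B = 41270 lb·ft

Resultant of the distributed load: 130.9 × 4.9 = 641.41 lb at 4.35 ft from B.
ΣF_x = 0: B_x + 2950·cos31° = 0 → B_x = -2529 lb.
ΣF_y = 0: B_y − 130.9·4.9 − 2950·sin31° − 1450 − 2750 = 0 → B_y = 6361 lb.
ΣM about B: M_B − (130.9·4.9)·4.35 − 2950·sin31°·6.7 − 1450·8.9 − 2750·5.6 = 0 → M_B = 41270 lb·ft.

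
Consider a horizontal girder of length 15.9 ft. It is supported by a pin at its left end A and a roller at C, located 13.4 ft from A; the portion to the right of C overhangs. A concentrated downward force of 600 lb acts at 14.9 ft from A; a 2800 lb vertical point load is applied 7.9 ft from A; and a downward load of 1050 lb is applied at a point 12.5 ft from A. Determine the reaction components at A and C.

A_x = 0, A_y = 1153 lb, C_y = 3297 lb

Taking moments about A: C_y·13.4 − 600·14.9 − 2800·7.9 − 1050·12.5 = 0 → C_y = 44185/13.4 = 3297.39 ≈ 3297 lb.
ΣF_y = 0: A_y + 3297.39 − 600 − 2800 − 1050 = 0 → A_y = 1153 lb.
ΣF_x = 0: no horizontal applied forces, so A_x = 0.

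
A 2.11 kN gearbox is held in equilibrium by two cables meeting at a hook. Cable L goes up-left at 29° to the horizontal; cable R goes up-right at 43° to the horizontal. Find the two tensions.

T_L = 1.623 kN, T_R = 1.940 kN

ΣF_x = 0: −T_L·cos29° + T_R·cos43° = 0 → T_R = 1.19589·T_L.
ΣF_y = 0: T_L·sin29° + T_R·sin43° = 2.11.
Substitute: T_L·(0.48481 + 1.19589·0.681998) = 2.11 → T_L = 1.62257 ≈ 1.623 kN.
Then T_R = 1.19589 × 1.62257 = 1.940 kN.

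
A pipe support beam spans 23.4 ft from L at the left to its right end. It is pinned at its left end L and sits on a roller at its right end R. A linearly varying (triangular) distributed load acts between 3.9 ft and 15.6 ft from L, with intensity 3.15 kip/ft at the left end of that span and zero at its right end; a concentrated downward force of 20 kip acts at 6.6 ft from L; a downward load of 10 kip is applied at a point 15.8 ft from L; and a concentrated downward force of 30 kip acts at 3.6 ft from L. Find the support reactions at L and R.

Resultant of the triangular load: ½ × 3.15 × 11.7 = 18.4275 kip, acting at 7.8 ft from L (one-third of the span from the peak).
Taking moments about L: R_y·23.4 − (½·3.15·11.7)·7.8 − 20·6.6 − 10·15.8 − 30·3.6 = 0 → R_y = 541.7345/23.4 = 23.151 ≈ 23.15 kip.
ΣF_y = 0: L_y + 23.151 − ½·3.15·11.7 − 20 − 10 − 30 = 0 → L_y = 55.28 kip.
ΣF_x = 0: no horizontal applied forces, so L_x = 0.

L_x = 0, L_y = 55.28 kip, R_y = 23.15 kip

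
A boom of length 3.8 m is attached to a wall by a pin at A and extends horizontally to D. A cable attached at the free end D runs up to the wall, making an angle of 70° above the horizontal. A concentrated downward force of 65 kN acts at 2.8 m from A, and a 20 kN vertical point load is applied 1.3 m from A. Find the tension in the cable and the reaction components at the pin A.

T = 58.25 kN, A_x = 19.92 kN, A_y = 30.26 kN

ΣM about A: T·sin70°·3.8 − 65·2.8 − 20·1.3 = 0 → T = 208/(3.8·0.939693) = 58.2497 ≈ 58.25 kN.
ΣF_x = 0: A_x − T·cos70° = 0 → A_x = 58.2497 × 0.34202 = 19.92 kN.
ΣF_y = 0: A_y + T·sin70° − 65 − 20 = 0 → A_y = 85 − 58.2497 × 0.939693 = 30.26 kN.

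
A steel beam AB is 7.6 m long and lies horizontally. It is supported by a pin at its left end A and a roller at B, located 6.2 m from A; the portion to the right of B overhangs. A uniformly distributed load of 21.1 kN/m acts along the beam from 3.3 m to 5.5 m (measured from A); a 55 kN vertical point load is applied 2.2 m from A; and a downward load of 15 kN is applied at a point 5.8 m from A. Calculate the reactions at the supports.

Resultant of the distributed load: 21.1 × 2.2 = 46.42 kN at 4.4 m from A.
ΣM about A: B_y·6.2 − (21.1·2.2)·4.4 − 55·2.2 − 15·5.8 = 0 → B_y = 412.248/6.2 = 66.4916 ≈ 66.49 kN.
ΣF_y = 0: A_y + 66.4916 − 21.1·2.2 − 55 − 15 = 0 → A_y = 49.93 kN.
ΣF_x = 0: no horizontal applied forces, so A_x = 0.

A_x = 0, A_y = 49.93 kN, B_y = 66.49 kN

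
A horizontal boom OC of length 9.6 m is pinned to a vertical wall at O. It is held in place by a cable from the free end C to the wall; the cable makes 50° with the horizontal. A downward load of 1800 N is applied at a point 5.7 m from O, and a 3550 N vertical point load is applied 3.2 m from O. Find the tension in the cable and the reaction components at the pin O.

T = 2940 N, O_x = 1890 N, O_y = 3098 N

ΣM about O: T·sin50°·9.6 − 1800·5.7 − 3550·3.2 = 0 → T = 21620/(9.6·0.766044) = 2939.89 ≈ 2940 N.
ΣF_x = 0: O_x − T·cos50° = 0 → O_x = 2939.89 × 0.642788 = 1890 N.
ΣF_y = 0: O_y + T·sin50° − 1800 − 3550 = 0 → O_y = 5350 − 2939.89 × 0.766044 = 3098 N.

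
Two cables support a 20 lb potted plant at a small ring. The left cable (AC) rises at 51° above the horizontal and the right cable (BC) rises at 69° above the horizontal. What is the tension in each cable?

T_AC = 8.276 lb, T_BC = 14.53 lb

ΣF_x = 0: −T_AC·cos51° + T_BC·cos69° = 0 → T_BC = 1.75607·T_AC.
ΣF_y = 0: T_AC·sin51° + T_BC·sin69° = 20.
Substitute: T_AC·(0.777146 + 1.75607·0.93358) = 20 → T_AC = 8.27617 ≈ 8.276 lb.
Then T_BC = 1.75607 × 8.27617 = 14.53 lb.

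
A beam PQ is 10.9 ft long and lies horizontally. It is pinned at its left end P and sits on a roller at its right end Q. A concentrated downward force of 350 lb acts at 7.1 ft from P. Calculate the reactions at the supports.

Taking moments about P: Q_y·10.9 − 350·7.1 = 0 → Q_y = 2485/10.9 = 227.982 ≈ 228.0 lb.
ΣF_y = 0: P_y + 227.982 − 350 = 0 → P_y = 122.0 lb.
ΣF_x = 0: no horizontal applied forces, so P_x = 0.

P_x = 0, P_y = 122.0 lb, Q_y = 228.0 lb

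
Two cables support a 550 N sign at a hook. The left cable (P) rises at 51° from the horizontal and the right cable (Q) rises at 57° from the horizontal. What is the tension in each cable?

T_P = 315.0 N, T_Q = 363.9 N

ΣF_x = 0: −T_P·cos51° + T_Q·cos57° = 0 → T_Q = 1.15548·T_P.
ΣF_y = 0: T_P·sin51° + T_Q·sin57° = 550.
Substitute: T_P·(0.777146 + 1.15548·0.838671) = 550 → T_P = 314.967 ≈ 315.0 N.
Then T_Q = 1.15548 × 314.967 = 363.9 N.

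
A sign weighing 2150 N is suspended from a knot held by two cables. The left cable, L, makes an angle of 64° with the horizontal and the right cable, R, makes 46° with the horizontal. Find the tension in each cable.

ΣF_x = 0: −T_L·cos64° + T_R·cos46° = 0 → T_R = 0.63106·T_L.
ΣF_y = 0: T_L·sin64° + T_R·sin46° = 2150.
Substitute: T_L·(0.898794 + 0.63106·0.71934) = 2150 → T_L = 1589.37 ≈ 1589 N.
Then T_R = 0.63106 × 1589.37 = 1003 N.

T_L = 1589 N, T_R = 1003 N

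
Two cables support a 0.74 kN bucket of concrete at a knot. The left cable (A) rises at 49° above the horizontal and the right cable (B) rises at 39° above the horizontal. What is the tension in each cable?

T_A = 0.5754 kN, T_B = 0.4858 kN

ΣF_x = 0: −T_A·cos49° + T_B·cos39° = 0 → T_B = 0.84419·T_A.
ΣF_y = 0: T_A·sin49° + T_B·sin39° = 0.74.
Substitute: T_A·(0.75471 + 0.84419·0.62932) = 0.74 → T_A = 0.575439 ≈ 0.5754 kN.
Then T_B = 0.84419 × 0.575439 = 0.4858 kN.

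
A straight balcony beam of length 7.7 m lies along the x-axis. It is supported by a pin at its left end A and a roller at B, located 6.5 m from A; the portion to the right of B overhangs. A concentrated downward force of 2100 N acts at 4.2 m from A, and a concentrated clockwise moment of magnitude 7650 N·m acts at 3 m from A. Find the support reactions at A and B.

A_x = 0, A_y = -433.8 N, B_y = 2534 N

Taking moments about A: B_y·6.5 − 2100·4.2 − 7650 = 0 → B_y = 16470/6.5 = 2533.85 ≈ 2534 N.
ΣF_y = 0: A_y + 2533.85 − 2100 = 0 → A_y = -433.8 N.
ΣF_x = 0: no horizontal applied forces, so A_x = 0.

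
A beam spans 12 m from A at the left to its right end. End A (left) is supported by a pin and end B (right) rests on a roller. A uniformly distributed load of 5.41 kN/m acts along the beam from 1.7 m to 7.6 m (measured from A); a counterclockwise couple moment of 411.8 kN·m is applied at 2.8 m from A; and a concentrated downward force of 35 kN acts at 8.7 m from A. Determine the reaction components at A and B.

Resultant of the distributed load: 5.41 × 5.9 = 31.919 kN at 4.65 m from A.
Taking moments about A: B_y·12 − (5.41·5.9)·4.65 + 411.8 − 35·8.7 = 0 → B_y = 41.12335/12 = 3.42695 ≈ 3.427 kN.
ΣF_y = 0: A_y + 3.42695 − 5.41·5.9 − 35 = 0 → A_y = 63.49 kN.
ΣF_x = 0: no horizontal applied forces, so A_x = 0.

A_x = 0, A_y = 63.49 kN, B_y = 3.427 kN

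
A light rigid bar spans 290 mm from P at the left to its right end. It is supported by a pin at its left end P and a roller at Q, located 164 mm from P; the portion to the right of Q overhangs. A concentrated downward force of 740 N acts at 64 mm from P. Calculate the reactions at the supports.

P_x = 0, P_y = 451.2 N, Q_y = 288.8 N

Taking moments about P: Q_y·164 − 740·64 = 0 → Q_y = 47360/164 = 288.78 ≈ 288.8 N.
ΣF_y = 0: P_y + 288.78 − 740 = 0 → P_y = 451.2 N.
ΣF_x = 0: no horizontal applied forces, so P_x = 0.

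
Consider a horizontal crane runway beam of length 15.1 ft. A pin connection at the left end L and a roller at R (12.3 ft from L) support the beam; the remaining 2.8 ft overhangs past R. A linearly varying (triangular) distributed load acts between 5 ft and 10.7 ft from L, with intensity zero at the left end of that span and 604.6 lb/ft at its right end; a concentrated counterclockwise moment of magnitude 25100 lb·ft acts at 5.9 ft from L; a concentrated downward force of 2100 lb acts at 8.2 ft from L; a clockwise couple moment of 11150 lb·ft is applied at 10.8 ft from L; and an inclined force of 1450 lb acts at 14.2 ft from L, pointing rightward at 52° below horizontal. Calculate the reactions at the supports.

Resultant of the triangular load: ½ × 604.6 × 5.7 = 1723.11 lb, acting at 8.8 ft from L (one-third of the span from the peak).
ΣM about L: R_y·12.3 − (½·604.6·5.7)·8.8 + 25100 − 2100·8.2 − 11150 − 1450·sin52°·14.2 = 0 → R_y = 34658.5/12.3 = 2817.76 ≈ 2818 lb.
ΣF_y = 0: L_y + 2817.76 − ½·604.6·5.7 − 2100 − 1450·sin52° = 0 → L_y = 2148 lb.
ΣF_x = 0: L_x + 1450·cos52° = 0 → L_x = -892.7 lb.

L_x = -892.7 lb, L_y = 2148 lb, R_y = 2818 lb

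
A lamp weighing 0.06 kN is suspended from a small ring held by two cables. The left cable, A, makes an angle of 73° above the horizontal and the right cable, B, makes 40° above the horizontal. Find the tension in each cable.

ΣF_x = 0: −T_A·cos73° + T_B·cos40° = 0 → T_B = 0.381664·T_A.
ΣF_y = 0: T_A·sin73° + T_B·sin40° = 0.06.
Substitute: T_A·(0.956305 + 0.381664·0.642788) = 0.06 → T_A = 0.049932 ≈ 0.04993 kN.
Then T_B = 0.381664 × 0.049932 = 0.01906 kN.

T_A = 0.04993 kN, T_B = 0.01906 kN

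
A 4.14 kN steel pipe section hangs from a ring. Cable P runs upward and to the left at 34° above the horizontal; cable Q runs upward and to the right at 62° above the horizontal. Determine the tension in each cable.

ΣF_x = 0: −T_P·cos34° + T_Q·cos62° = 0 → T_Q = 1.7659·T_P.
ΣF_y = 0: T_P·sin34° + T_Q·sin62° = 4.14.
Substitute: T_P·(0.559193 + 1.7659·0.882948) = 4.14 → T_P = 1.95431 ≈ 1.954 kN.
Then T_Q = 1.7659 × 1.95431 = 3.451 kN.

T_P = 1.954 kN, T_Q = 3.451 kN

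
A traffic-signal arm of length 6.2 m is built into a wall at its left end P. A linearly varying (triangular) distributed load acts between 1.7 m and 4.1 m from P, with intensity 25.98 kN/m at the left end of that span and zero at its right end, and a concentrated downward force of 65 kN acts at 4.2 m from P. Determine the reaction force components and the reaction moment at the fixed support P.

P_x = 0, P_y = 96.18 kN, M_P = 350.9 kN·m

Resultant of the triangular load: ½ × 25.98 × 2.4 = 31.176 kN, acting at 2.5 m from P (one-third of the span from the peak).
ΣF_x = 0: P_x = 0.
ΣF_y = 0: P_y − ½·25.98·2.4 − 65 = 0 → P_y = 96.18 kN.
ΣM about P: M_P − (½·25.98·2.4)·2.5 − 65·4.2 = 0 → M_P = 350.9 kN·m.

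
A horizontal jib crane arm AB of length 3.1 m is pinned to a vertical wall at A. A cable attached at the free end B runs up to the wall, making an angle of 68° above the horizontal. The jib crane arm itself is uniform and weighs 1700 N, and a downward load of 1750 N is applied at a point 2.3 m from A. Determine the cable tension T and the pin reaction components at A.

ΣM about A: T·sin68°·3.1 − 1700·1.55 − 1750·2.3 = 0 → T = 6660/(3.1·0.927184) = 2317.11 ≈ 2317 N.
ΣF_x = 0: A_x − T·cos68° = 0 → A_x = 2317.11 × 0.374607 = 868.0 N.
ΣF_y = 0: A_y + T·sin68° − 1700 − 1750 = 0 → A_y = 3450 − 2317.11 × 0.927184 = 1302 N.

T = 2317 N, A_x = 868.0 N, A_y = 1302 N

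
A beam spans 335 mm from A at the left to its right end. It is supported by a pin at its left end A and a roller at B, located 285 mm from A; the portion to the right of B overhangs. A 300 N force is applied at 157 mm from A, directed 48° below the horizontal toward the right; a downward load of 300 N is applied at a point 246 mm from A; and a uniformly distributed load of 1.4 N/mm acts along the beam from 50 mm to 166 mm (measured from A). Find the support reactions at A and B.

Resultant of the distributed load: 1.4 × 116 = 162.4 N at 108 mm from A.
ΣM about A: B_y·285 − 300·sin48°·157 − 300·246 − (1.4·116)·108 = 0 → B_y = 126341/285 = 443.302 ≈ 443.3 N.
ΣF_y = 0: A_y + 443.302 − 300·sin48° − 300 − 1.4·116 = 0 → A_y = 242.0 N.
ΣF_x = 0: A_x + 300·cos48° = 0 → A_x = -200.7 N.

A_x = -200.7 N, A_y = 242.0 N, B_y = 443.3 N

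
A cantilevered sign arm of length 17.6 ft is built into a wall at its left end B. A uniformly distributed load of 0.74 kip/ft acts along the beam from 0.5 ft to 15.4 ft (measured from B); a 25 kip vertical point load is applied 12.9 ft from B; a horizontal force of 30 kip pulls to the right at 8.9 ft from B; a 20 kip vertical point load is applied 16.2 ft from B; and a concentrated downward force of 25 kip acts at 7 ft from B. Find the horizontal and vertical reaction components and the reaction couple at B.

B_x = -30.00 kip, B_y = 81.03 kip, M_B = 909.2 kip·ft

Resultant of the distributed load: 0.74 × 14.9 = 11.026 kip at 7.95 ft from B.
ΣF_x = 0: B_x + 30 = 0 → B_x = -30.00 kip.
ΣF_y = 0: B_y − 0.74·14.9 − 25 − 20 − 25 = 0 → B_y = 81.03 kip.
ΣM about B: M_B − (0.74·14.9)·7.95 − 25·12.9 − 20·16.2 − 25·7 = 0 → M_B = 909.2 kip·ft.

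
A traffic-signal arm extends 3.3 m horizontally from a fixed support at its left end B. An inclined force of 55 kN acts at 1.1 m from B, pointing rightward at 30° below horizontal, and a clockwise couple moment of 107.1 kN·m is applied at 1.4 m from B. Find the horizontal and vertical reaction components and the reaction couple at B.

ΣF_x = 0: B_x + 55·cos30° = 0 → B_x = -47.63 kN.
ΣF_y = 0: B_y − 55·sin30° = 0 → B_y = 27.50 kN.
ΣM about B: M_B − 55·sin30°·1.1 − 107.1 = 0 → M_B = 137.3 kN·m.

B_x = -47.63 kN, B_y = 27.50 kN, M_B = 137.3 kN·m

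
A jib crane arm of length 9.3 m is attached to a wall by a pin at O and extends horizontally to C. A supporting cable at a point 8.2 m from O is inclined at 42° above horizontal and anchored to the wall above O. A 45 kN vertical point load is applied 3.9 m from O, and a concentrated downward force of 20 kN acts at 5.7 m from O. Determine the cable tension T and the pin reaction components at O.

T = 52.76 kN, O_x = 39.21 kN, O_y = 29.70 kN

ΣM about O: T·sin42°·8.2 − 45·3.9 − 20·5.7 = 0 → T = 289.5/(8.2·0.669131) = 52.7623 ≈ 52.76 kN.
ΣF_x = 0: O_x − T·cos42° = 0 → O_x = 52.7623 × 0.743145 = 39.21 kN.
ΣF_y = 0: O_y + T·sin42° − 45 − 20 = 0 → O_y = 65 − 52.7623 × 0.669131 = 29.70 kN.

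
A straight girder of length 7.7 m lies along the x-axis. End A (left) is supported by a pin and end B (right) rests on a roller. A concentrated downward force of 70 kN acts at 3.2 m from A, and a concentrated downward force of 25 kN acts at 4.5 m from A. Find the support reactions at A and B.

Taking moments about A: B_y·7.7 − 70·3.2 − 25·4.5 = 0 → B_y = 336.5/7.7 = 43.7013 ≈ 43.70 kN.
ΣF_y = 0: A_y + 43.7013 − 70 − 25 = 0 → A_y = 51.30 kN.
ΣF_x = 0: no horizontal applied forces, so A_x = 0.

A_x = 0, A_y = 51.30 kN, B_y = 43.70 kN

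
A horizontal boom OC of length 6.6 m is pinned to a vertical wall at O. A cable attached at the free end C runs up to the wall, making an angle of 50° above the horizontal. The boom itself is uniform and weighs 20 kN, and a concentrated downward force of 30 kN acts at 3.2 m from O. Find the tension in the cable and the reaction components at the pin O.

T = 32.04 kN, O_x = 20.60 kN, O_y = 25.45 kN

ΣM about O: T·sin50°·6.6 − 20·3.3 − 30·3.2 = 0 → T = 162/(6.6·0.766044) = 32.0418 ≈ 32.04 kN.
ΣF_x = 0: O_x − T·cos50° = 0 → O_x = 32.0418 × 0.642788 = 20.60 kN.
ΣF_y = 0: O_y + T·sin50° − 20 − 30 = 0 → O_y = 50 − 32.0418 × 0.766044 = 25.45 kN.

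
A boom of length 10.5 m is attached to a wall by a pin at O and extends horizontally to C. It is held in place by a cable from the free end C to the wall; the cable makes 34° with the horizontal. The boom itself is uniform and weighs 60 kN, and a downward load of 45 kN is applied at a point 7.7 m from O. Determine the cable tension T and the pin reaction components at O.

ΣM about O: T·sin34°·10.5 − 60·5.25 − 45·7.7 = 0 → T = 661.5/(10.5·0.559193) = 112.662 ≈ 112.7 kN.
ΣF_x = 0: O_x − T·cos34° = 0 → O_x = 112.662 × 0.829038 = 93.40 kN.
ΣF_y = 0: O_y + T·sin34° − 60 − 45 = 0 → O_y = 105 − 112.662 × 0.559193 = 42.00 kN.

T = 112.7 kN, O_x = 93.40 kN, O_y = 42.00 kN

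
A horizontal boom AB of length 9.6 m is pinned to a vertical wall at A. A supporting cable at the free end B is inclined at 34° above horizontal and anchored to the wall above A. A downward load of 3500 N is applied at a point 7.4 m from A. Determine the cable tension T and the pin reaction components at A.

T = 4825 N, A_x = 4000 N, A_y = 802.1 N

ΣM about A: T·sin34°·9.6 − 3500·7.4 = 0 → T = 25900/(9.6·0.559193) = 4824.66 ≈ 4825 N.
ΣF_x = 0: A_x − T·cos34° = 0 → A_x = 4824.66 × 0.829038 = 4000 N.
ΣF_y = 0: A_y + T·sin34° − 3500 = 0 → A_y = 3500 − 4824.66 × 0.559193 = 802.1 N.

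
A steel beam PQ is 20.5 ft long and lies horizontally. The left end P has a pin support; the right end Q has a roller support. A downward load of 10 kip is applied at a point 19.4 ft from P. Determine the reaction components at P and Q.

P_x = 0, P_y = 0.5366 kip, Q_y = 9.463 kip

Taking moments about P: Q_y·20.5 − 10·19.4 = 0 → Q_y = 194/20.5 = 9.46341 ≈ 9.463 kip.
ΣF_y = 0: P_y + 9.46341 − 10 = 0 → P_y = 0.5366 kip.
ΣF_x = 0: no horizontal applied forces, so P_x = 0.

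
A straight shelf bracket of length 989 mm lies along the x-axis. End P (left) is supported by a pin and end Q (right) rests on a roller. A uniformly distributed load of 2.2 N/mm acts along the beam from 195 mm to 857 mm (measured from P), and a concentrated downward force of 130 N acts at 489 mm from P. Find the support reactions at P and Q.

P_x = 0, P_y = 747.5 N, Q_y = 838.9 N

Resultant of the distributed load: 2.2 × 662 = 1456.4 N at 526 mm from P.
Moments about P: Q_y·989 − (2.2·662)·526 − 130·489 = 0 → Q_y = 829636.4/989 = 838.864 ≈ 838.9 N.
ΣF_y = 0: P_y + 838.864 − 2.2·662 − 130 = 0 → P_y = 747.5 N.
ΣF_x = 0: no horizontal applied forces, so P_x = 0.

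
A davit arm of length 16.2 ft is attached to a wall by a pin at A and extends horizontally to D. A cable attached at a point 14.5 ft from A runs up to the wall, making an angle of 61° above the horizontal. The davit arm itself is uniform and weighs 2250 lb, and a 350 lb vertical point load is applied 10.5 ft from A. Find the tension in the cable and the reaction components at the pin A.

T = 1727 lb, A_x = 837.2 lb, A_y = 1090 lb

ΣM about A: T·sin61°·14.5 − 2250·8.1 − 350·10.5 = 0 → T = 21900/(14.5·0.87462) = 1726.86 ≈ 1727 lb.
ΣF_x = 0: A_x − T·cos61° = 0 → A_x = 1726.86 × 0.48481 = 837.2 lb.
ΣF_y = 0: A_y + T·sin61° − 2250 − 350 = 0 → A_y = 2600 − 1726.86 × 0.87462 = 1090 lb.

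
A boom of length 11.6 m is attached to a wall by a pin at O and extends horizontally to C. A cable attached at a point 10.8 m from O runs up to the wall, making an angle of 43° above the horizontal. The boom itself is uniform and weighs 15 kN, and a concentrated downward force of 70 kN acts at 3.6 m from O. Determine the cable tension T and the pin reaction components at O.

T = 46.02 kN, O_x = 33.66 kN, O_y = 53.61 kN

ΣM about O: T·sin43°·10.8 − 15·5.8 − 70·3.6 = 0 → T = 339/(10.8·0.681998) = 46.0249 ≈ 46.02 kN.
ΣF_x = 0: O_x − T·cos43° = 0 → O_x = 46.0249 × 0.731354 = 33.66 kN.
ΣF_y = 0: O_y + T·sin43° − 15 − 70 = 0 → O_y = 85 − 46.0249 × 0.681998 = 53.61 kN.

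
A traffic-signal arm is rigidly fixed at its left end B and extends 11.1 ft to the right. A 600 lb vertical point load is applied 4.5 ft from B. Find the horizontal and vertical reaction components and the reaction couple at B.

ΣF_x = 0: B_x = 0.
ΣF_y = 0: B_y − 600 = 0 → B_y = 600.0 lb.
ΣM about B: M_B − 600·4.5 = 0 → M_B = 2700 lb·ft.

B_x = 0, B_y = 600.0 lb, M_B = 2700 lb·ft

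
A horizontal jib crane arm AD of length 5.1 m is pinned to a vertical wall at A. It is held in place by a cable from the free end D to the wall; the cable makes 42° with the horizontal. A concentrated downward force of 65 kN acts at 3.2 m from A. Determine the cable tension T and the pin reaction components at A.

ΣM about A: T·sin42°·5.1 − 65·3.2 = 0 → T = 208/(5.1·0.669131) = 60.9512 ≈ 60.95 kN.
ΣF_x = 0: A_x − T·cos42° = 0 → A_x = 60.9512 × 0.743145 = 45.30 kN.
ΣF_y = 0: A_y + T·sin42° − 65 = 0 → A_y = 65 − 60.9512 × 0.669131 = 24.22 kN.

T = 60.95 kN, A_x = 45.30 kN, A_y = 24.22 kN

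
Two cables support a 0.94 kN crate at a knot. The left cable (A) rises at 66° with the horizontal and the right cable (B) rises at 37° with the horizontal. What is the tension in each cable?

T_A = 0.7705 kN, T_B = 0.3924 kN

ΣF_x = 0: −T_A·cos66° + T_B·cos37° = 0 → T_B = 0.509289·T_A.
ΣF_y = 0: T_A·sin66° + T_B·sin37° = 0.94.
Substitute: T_A·(0.913545 + 0.509289·0.601815) = 0.94 → T_A = 0.770465 ≈ 0.7705 kN.
Then T_B = 0.509289 × 0.770465 = 0.3924 kN.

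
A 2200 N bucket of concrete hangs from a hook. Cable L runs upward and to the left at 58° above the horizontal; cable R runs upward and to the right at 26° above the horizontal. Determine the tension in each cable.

ΣF_x = 0: −T_L·cos58° + T_R·cos26° = 0 → T_R = 0.589589·T_L.
ΣF_y = 0: T_L·sin58° + T_R·sin26° = 2200.
Substitute: T_L·(0.848048 + 0.589589·0.438371) = 2200 → T_L = 1988.24 ≈ 1988 N.
Then T_R = 0.589589 × 1988.24 = 1172 N.

T_L = 1988 N, T_R = 1172 N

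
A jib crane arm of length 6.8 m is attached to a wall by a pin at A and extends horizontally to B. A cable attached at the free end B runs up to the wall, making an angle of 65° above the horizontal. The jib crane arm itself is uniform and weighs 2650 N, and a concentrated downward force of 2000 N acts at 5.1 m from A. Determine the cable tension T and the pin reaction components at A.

T = 3117 N, A_x = 1317 N, A_y = 1825 N

ΣM about A: T·sin65°·6.8 − 2650·3.4 − 2000·5.1 = 0 → T = 19210/(6.8·0.906308) = 3117.04 ≈ 3117 N.
ΣF_x = 0: A_x − T·cos65° = 0 → A_x = 3117.04 × 0.422618 = 1317 N.
ΣF_y = 0: A_y + T·sin65° − 2650 − 2000 = 0 → A_y = 4650 − 3117.04 × 0.906308 = 1825 N.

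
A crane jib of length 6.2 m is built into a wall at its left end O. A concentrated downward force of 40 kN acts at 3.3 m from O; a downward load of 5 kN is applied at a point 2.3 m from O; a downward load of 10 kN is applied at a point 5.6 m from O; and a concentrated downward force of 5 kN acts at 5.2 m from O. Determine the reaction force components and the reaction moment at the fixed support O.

O_x = 0, O_y = 60.00 kN, M_O = 225.5 kN·m

ΣF_x = 0: O_x = 0.
ΣF_y = 0: O_y − 40 − 5 − 10 − 5 = 0 → O_y = 60.00 kN.
ΣM about O: M_O − 40·3.3 − 5·2.3 − 10·5.6 − 5·5.2 = 0 → M_O = 225.5 kN·m.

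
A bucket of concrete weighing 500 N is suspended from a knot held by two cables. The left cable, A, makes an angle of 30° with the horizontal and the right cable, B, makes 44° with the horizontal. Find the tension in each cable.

T_A = 374.2 N, T_B = 450.5 N

ΣF_x = 0: −T_A·cos30° + T_B·cos44° = 0 → T_B = 1.20392·T_A.
ΣF_y = 0: T_A·sin30° + T_B·sin44° = 500.
Substitute: T_A·(0.5 + 1.20392·0.694658) = 500 → T_A = 374.164 ≈ 374.2 N.
Then T_B = 1.20392 × 374.164 = 450.5 N.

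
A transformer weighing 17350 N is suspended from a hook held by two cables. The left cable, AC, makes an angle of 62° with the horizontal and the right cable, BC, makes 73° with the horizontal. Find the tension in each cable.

T_AC = 7174 N, T_BC = 11520 N

ΣF_x = 0: −T_AC·cos62° + T_BC·cos73° = 0 → T_BC = 1.60574·T_AC.
ΣF_y = 0: T_AC·sin62° + T_BC·sin73° = 17350.
Substitute: T_AC·(0.882948 + 1.60574·0.956305) = 17350 → T_AC = 7173.79 ≈ 7174 N.
Then T_BC = 1.60574 × 7173.79 = 11520 N.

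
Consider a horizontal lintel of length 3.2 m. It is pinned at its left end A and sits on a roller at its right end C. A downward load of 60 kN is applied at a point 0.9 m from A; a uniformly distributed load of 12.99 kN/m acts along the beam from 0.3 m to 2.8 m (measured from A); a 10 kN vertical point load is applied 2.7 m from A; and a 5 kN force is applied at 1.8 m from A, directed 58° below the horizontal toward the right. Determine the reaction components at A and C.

Resultant of the distributed load: 12.99 × 2.5 = 32.475 kN at 1.55 m from A.
ΣM about A: C_y·3.2 − 60·0.9 − (12.99·2.5)·1.55 − 10·2.7 − 5·sin58°·1.8 = 0 → C_y = 138.969/3.2 = 43.4278 ≈ 43.43 kN.
ΣF_y = 0: A_y + 43.4278 − 60 − 12.99·2.5 − 10 − 5·sin58° = 0 → A_y = 63.29 kN.
ΣF_x = 0: A_x + 5·cos58° = 0 → A_x = -2.650 kN.

A_x = -2.650 kN, A_y = 63.29 kN, C_y = 43.43 kN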